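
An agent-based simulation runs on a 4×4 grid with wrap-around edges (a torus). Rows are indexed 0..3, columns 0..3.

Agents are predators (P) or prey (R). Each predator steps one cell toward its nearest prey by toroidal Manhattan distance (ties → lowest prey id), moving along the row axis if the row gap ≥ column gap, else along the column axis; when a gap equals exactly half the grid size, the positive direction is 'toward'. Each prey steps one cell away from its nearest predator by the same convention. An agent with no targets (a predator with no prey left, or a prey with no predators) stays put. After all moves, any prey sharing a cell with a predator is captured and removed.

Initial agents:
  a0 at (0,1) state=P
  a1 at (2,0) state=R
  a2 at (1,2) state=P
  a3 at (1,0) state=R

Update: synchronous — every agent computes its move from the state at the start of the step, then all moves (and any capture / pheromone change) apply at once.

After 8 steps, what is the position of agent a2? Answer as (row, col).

t=1: a0@(1,1):P a1@(1,0):R a2@(1,3):P a3@(2,0):R
t=2: a0@(1,0):P a1@(1,3):R a2@(1,0):P a3@(3,0):R
t=3: a0@(1,3):P a1@(1,2):R a2@(1,3):P a3@(2,0):R
t=4: a0@(1,2):P a1@(1,1):R a2@(1,2):P a3@(3,0):R
t=5: a0@(1,1):P a1@(1,0):R a2@(1,1):P a3@(2,0):R
t=6: a0@(1,0):P a1@(1,3):R a2@(1,0):P a3@(3,0):R
t=7: a0@(1,3):P a1@(1,2):R a2@(1,3):P a3@(2,0):R
t=8: a0@(1,2):P a1@(1,1):R a2@(1,2):P a3@(3,0):R

(1, 2)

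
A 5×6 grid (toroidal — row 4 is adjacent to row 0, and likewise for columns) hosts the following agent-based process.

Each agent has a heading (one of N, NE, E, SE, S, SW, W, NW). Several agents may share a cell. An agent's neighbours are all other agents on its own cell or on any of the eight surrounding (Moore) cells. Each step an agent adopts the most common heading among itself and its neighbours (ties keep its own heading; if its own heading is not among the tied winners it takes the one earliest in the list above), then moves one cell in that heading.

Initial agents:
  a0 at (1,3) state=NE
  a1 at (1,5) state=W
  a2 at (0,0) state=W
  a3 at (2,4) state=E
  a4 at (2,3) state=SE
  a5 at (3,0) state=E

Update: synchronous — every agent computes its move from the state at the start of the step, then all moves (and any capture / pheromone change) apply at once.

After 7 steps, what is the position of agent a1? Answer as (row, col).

t=1: a0@(0,4):NE a1@(1,4):W a2@(0,5):W a3@(2,5):E a4@(3,4):SE a5@(3,1):E
t=2: a0@(0,3):W a1@(1,3):W a2@(0,4):W a3@(2,0):E a4@(4,5):SE a5@(3,2):E
t=3: a0@(0,2):W a1@(1,2):W a2@(0,3):W a3@(2,1):E a4@(0,0):SE a5@(3,3):E
t=4: a0@(0,1):W a1@(1,1):W a2@(0,2):W a3@(2,2):E a4@(1,1):SE a5@(3,4):E
t=5: a0@(0,0):W a1@(1,0):W a2@(0,1):W a3@(2,3):E a4@(1,0):W a5@(3,5):E
t=6: a0@(0,5):W a1@(1,5):W a2@(0,0):W a3@(2,4):E a4@(1,5):W a5@(3,0):E
t=7: a0@(0,4):W a1@(1,4):W a2@(0,5):W a3@(2,3):W a4@(1,4):W a5@(3,1):E

(1, 4)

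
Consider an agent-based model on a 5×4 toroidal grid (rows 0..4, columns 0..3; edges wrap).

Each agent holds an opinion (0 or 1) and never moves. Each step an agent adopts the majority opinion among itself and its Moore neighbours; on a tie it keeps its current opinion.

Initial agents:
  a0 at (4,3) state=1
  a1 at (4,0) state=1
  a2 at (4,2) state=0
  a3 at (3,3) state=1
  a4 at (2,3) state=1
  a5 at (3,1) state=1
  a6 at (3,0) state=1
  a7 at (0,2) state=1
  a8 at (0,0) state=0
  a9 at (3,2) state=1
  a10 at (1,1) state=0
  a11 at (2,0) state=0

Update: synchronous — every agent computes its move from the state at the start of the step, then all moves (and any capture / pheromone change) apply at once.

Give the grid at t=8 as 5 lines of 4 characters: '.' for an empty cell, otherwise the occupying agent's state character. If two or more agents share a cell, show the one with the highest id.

0.1.
.0..
1..1
1111
1.11

t=1: a0@(4,3):1 a1@(4,0):1 a2@(4,2):1 a3@(3,3):1 a4@(2,3):1 a5@(3,1):1 a6@(3,0):1 a7@(0,2):1 a8@(0,0):0 a9@(3,2):1 a10@(1,1):0 a11@(2,0):1
t=2: (unchanged — steady state)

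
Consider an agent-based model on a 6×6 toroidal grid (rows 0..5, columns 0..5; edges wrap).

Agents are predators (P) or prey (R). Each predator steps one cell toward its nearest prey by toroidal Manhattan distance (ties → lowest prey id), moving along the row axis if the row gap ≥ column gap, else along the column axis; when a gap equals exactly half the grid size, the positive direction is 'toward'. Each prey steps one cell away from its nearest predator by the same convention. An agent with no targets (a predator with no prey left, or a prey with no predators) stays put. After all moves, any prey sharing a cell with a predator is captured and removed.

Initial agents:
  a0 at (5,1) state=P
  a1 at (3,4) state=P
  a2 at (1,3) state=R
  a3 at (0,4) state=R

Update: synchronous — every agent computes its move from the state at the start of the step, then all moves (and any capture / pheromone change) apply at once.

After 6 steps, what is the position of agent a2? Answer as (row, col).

(2, 4)

t=1: a0@(0,1):P a1@(2,4):P a2@(0,3):R a3@(5,4):R
t=2: a0@(0,2):P a1@(1,4):P a2@(0,4):R a3@(4,4):R
t=3: a0@(0,3):P a1@(0,4):P a2@(5,4):R a3@(3,4):R
t=4: a0@(5,3):P a1@(5,4):P a2@(4,4):R a3@(2,4):R
t=5: a0@(4,3):P a1@(4,4):P a2@(3,4):R a3@(1,4):R
t=6: a0@(3,3):P a1@(3,4):P a2@(2,4):R a3@(0,4):R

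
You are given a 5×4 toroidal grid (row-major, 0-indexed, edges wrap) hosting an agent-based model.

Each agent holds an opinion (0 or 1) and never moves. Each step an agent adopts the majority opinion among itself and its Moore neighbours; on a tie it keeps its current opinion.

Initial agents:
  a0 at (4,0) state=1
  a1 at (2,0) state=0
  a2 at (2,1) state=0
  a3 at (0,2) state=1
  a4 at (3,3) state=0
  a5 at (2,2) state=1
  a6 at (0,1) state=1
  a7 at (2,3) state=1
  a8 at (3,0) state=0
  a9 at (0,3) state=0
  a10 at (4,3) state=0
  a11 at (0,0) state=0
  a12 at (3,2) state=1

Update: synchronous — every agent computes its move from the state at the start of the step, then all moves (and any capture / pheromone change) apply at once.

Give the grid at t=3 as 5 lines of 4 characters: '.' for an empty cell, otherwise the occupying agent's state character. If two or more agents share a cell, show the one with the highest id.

t=1: a0@(4,0):0 a1@(2,0):0 a2@(2,1):0 a3@(0,2):1 a4@(3,3):0 a5@(2,2):1 a6@(0,1):1 a7@(2,3):1 a8@(3,0):0 a9@(0,3):0 a10@(4,3):0 a11@(0,0):0 a12@(3,2):1
t=2: (unchanged — steady state)

0110
....
0011
0.10
0..0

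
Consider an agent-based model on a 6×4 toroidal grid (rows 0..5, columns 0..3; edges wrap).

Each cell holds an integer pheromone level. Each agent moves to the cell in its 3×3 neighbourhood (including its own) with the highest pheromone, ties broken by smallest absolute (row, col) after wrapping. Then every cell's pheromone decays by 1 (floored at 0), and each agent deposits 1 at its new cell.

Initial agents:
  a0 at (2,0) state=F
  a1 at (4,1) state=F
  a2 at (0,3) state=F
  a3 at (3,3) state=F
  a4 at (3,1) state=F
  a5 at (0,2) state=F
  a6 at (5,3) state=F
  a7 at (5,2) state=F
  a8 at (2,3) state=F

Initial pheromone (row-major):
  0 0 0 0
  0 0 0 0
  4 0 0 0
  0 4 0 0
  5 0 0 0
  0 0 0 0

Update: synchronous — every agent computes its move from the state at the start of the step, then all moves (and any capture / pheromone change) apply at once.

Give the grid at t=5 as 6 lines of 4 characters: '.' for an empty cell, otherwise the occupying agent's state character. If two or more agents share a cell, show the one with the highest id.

.F..
....
F...
....
F...
....

t=1: a0@(2,0) a1@(4,0) a2@(0,0) a3@(4,0) a4@(4,0) a5@(0,1) a6@(4,0) a7@(0,1) a8@(2,0) | pheromone: 1 2 0 0 / 0 0 0 0 / 5 0 0 0 / 0 3 0 0 / 8 0 0 0 / 0 0 0 0
t=2: a0@(2,0) a1@(4,0) a2@(0,1) a3@(4,0) a4@(4,0) a5@(0,1) a6@(4,0) a7@(0,1) a8@(2,0) | pheromone: 0 4 0 0 / 0 0 0 0 / 6 0 0 0 / 0 2 0 0 / 11 0 0 0 / 0 0 0 0
t=3: a0@(2,0) a1@(4,0) a2@(0,1) a3@(4,0) a4@(4,0) a5@(0,1) a6@(4,0) a7@(0,1) a8@(2,0) | pheromone: 0 6 0 0 / 0 0 0 0 / 7 0 0 0 / 0 1 0 0 / 14 0 0 0 / 0 0 0 0
t=4: a0@(2,0) a1@(4,0) a2@(0,1) a3@(4,0) a4@(4,0) a5@(0,1) a6@(4,0) a7@(0,1) a8@(2,0) | pheromone: 0 8 0 0 / 0 0 0 0 / 8 0 0 0 / 0 0 0 0 / 17 0 0 0 / 0 0 0 0
t=5: a0@(2,0) a1@(4,0) a2@(0,1) a3@(4,0) a4@(4,0) a5@(0,1) a6@(4,0) a7@(0,1) a8@(2,0) | pheromone: 0 10 0 0 / 0 0 0 0 / 9 0 0 0 / 0 0 0 0 / 20 0 0 0 / 0 0 0 0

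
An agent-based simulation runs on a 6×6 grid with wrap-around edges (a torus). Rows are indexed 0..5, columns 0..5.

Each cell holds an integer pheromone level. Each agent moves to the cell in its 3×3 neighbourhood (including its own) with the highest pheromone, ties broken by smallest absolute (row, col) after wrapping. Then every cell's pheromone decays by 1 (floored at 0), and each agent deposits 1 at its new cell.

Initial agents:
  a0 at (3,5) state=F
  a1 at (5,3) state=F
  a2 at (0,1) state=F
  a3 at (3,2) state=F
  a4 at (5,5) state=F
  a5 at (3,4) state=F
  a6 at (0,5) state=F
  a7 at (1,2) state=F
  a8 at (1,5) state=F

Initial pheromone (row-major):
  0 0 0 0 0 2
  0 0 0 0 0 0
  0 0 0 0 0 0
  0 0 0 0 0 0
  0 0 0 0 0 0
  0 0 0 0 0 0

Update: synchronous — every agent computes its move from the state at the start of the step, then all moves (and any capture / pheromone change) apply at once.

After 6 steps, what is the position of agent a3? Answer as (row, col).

t=1: a0@(2,0) a1@(0,2) a2@(0,0) a3@(2,1) a4@(0,5) a5@(2,3) a6@(0,5) a7@(0,1) a8@(0,5) | pheromone: 1 1 1 0 0 4 / 0 0 0 0 0 0 / 1 1 0 1 0 0 / 0 0 0 0 0 0 / 0 0 0 0 0 0 / 0 0 0 0 0 0
t=2: a0@(2,0) a1@(0,1) a2@(0,5) a3@(2,0) a4@(0,5) a5@(2,3) a6@(0,5) a7@(0,0) a8@(0,5) | pheromone: 1 1 0 0 0 7 / 0 0 0 0 0 0 / 2 0 0 1 0 0 / 0 0 0 0 0 0 / 0 0 0 0 0 0 / 0 0 0 0 0 0
t=3: a0@(2,0) a1@(0,0) a2@(0,5) a3@(2,0) a4@(0,5) a5@(2,3) a6@(0,5) a7@(0,5) a8@(0,5) | pheromone: 1 0 0 0 0 11 / 0 0 0 0 0 0 / 3 0 0 1 0 0 / 0 0 0 0 0 0 / 0 0 0 0 0 0 / 0 0 0 0 0 0
t=4: a0@(2,0) a1@(0,5) a2@(0,5) a3@(2,0) a4@(0,5) a5@(2,3) a6@(0,5) a7@(0,5) a8@(0,5) | pheromone: 0 0 0 0 0 16 / 0 0 0 0 0 0 / 4 0 0 1 0 0 / 0 0 0 0 0 0 / 0 0 0 0 0 0 / 0 0 0 0 0 0
t=5: a0@(2,0) a1@(0,5) a2@(0,5) a3@(2,0) a4@(0,5) a5@(2,3) a6@(0,5) a7@(0,5) a8@(0,5) | pheromone: 0 0 0 0 0 21 / 0 0 0 0 0 0 / 5 0 0 1 0 0 / 0 0 0 0 0 0 / 0 0 0 0 0 0 / 0 0 0 0 0 0
t=6: a0@(2,0) a1@(0,5) a2@(0,5) a3@(2,0) a4@(0,5) a5@(2,3) a6@(0,5) a7@(0,5) a8@(0,5) | pheromone: 0 0 0 0 0 26 / 0 0 0 0 0 0 / 6 0 0 1 0 0 / 0 0 0 0 0 0 / 0 0 0 0 0 0 / 0 0 0 0 0 0

(2, 0)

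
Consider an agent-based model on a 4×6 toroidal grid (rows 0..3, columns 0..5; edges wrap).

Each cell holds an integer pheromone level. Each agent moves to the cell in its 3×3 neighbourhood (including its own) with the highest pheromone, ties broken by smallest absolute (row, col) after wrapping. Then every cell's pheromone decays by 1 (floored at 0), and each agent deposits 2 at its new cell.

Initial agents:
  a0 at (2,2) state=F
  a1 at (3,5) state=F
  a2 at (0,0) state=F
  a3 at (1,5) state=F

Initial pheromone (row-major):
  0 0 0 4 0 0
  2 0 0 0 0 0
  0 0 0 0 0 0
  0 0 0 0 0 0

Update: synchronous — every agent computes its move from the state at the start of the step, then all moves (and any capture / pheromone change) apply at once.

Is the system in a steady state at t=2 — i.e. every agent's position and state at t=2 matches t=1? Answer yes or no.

t=1: a0@(1,1) a1@(0,0) a2@(1,0) a3@(1,0) | pheromone: 2 0 0 3 0 0 / 5 2 0 0 0 0 / 0 0 0 0 0 0 / 0 0 0 0 0 0
t=2: a0@(1,0) a1@(1,0) a2@(1,0) a3@(1,0) | pheromone: 1 0 0 2 0 0 / 12 1 0 0 0 0 / 0 0 0 0 0 0 / 0 0 0 0 0 0

no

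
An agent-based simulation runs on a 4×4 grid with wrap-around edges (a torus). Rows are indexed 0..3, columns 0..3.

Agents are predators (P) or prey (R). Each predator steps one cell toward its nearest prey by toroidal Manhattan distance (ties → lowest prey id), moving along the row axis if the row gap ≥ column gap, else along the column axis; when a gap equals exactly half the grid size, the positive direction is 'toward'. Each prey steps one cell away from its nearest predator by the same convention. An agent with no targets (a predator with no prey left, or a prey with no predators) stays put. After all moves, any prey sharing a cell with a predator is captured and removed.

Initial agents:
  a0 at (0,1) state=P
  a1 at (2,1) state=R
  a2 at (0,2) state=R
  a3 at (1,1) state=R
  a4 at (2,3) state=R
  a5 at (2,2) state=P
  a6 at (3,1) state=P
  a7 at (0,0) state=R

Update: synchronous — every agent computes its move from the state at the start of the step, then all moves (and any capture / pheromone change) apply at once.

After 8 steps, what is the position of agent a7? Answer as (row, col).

t=1: a0@(0,2):P a1@(2,0):R a2@(0,3):R a4@(2,0):R a5@(2,1):P a6@(2,1):P a7@(0,3):R
t=2: a0@(0,3):P a1@(2,3):R a2@(0,0):R a4@(2,3):R a5@(2,0):P a6@(2,0):P a7@(0,0):R
t=3: a0@(0,0):P a1@(2,2):R a2@(0,1):R a4@(2,2):R a5@(2,3):P a6@(2,3):P a7@(0,1):R
t=4: a0@(0,1):P a1@(2,1):R a2@(0,2):R a4@(2,1):R a5@(2,2):P a6@(2,2):P a7@(0,2):R
t=5: a0@(0,2):P a1@(2,0):R a2@(0,3):R a4@(2,0):R a5@(2,1):P a6@(2,1):P a7@(0,3):R
t=6: a0@(0,3):P a1@(2,3):R a2@(0,0):R a4@(2,3):R a5@(2,0):P a6@(2,0):P a7@(0,0):R
t=7: a0@(0,0):P a1@(2,2):R a2@(0,1):R a4@(2,2):R a5@(2,3):P a6@(2,3):P a7@(0,1):R
t=8: a0@(0,1):P a1@(2,1):R a2@(0,2):R a4@(2,1):R a5@(2,2):P a6@(2,2):P a7@(0,2):R

(0, 2)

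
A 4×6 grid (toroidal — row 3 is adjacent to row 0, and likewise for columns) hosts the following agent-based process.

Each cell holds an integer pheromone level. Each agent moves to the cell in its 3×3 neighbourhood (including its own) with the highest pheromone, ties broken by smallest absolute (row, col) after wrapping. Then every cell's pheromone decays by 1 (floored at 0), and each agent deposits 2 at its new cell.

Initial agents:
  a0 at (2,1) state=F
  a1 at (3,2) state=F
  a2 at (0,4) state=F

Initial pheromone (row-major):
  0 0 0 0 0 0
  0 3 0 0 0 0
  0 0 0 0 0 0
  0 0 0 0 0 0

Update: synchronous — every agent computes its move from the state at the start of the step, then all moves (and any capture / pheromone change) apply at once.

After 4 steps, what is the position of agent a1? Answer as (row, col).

t=1: a0@(1,1) a1@(0,1) a2@(0,3) | pheromone: 0 2 0 2 0 0 / 0 4 0 0 0 0 / 0 0 0 0 0 0 / 0 0 0 0 0 0
t=2: a0@(1,1) a1@(1,1) a2@(0,3) | pheromone: 0 1 0 3 0 0 / 0 7 0 0 0 0 / 0 0 0 0 0 0 / 0 0 0 0 0 0
t=3: a0@(1,1) a1@(1,1) a2@(0,3) | pheromone: 0 0 0 4 0 0 / 0 10 0 0 0 0 / 0 0 0 0 0 0 / 0 0 0 0 0 0
t=4: a0@(1,1) a1@(1,1) a2@(0,3) | pheromone: 0 0 0 5 0 0 / 0 13 0 0 0 0 / 0 0 0 0 0 0 / 0 0 0 0 0 0

(1, 1)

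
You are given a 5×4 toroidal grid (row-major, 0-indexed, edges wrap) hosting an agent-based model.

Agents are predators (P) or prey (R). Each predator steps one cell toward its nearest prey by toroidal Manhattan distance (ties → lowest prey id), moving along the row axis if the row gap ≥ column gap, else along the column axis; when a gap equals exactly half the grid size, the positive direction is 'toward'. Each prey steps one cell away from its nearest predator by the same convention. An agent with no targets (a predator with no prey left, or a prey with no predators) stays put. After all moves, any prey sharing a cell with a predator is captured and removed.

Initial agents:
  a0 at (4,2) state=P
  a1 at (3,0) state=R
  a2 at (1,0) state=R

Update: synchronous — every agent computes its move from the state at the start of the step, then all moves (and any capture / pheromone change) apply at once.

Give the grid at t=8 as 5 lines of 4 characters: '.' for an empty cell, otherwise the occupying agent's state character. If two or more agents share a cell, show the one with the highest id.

R...
...R
...P
....
....

t=1: a0@(4,3):P a1@(3,3):R a2@(2,0):R
t=2: a0@(3,3):P a1@(2,3):R a2@(1,0):R
t=3: a0@(2,3):P a1@(1,3):R a2@(0,0):R
t=4: a0@(1,3):P a1@(0,3):R a2@(4,0):R
t=5: a0@(0,3):P a1@(4,3):R a2@(3,0):R
t=6: a0@(4,3):P a1@(3,3):R a2@(2,0):R
t=7: a0@(3,3):P a1@(2,3):R a2@(1,0):R
t=8: a0@(2,3):P a1@(1,3):R a2@(0,0):R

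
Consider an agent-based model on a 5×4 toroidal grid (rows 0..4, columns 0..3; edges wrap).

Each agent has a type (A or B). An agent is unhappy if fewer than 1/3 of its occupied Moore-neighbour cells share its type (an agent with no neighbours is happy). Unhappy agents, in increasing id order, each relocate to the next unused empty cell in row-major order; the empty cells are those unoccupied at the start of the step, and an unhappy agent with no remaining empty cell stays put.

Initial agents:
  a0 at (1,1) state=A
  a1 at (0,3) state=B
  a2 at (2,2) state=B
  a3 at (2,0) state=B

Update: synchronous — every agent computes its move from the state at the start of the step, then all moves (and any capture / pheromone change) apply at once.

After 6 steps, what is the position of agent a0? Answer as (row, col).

(1, 0)

t=1: a0@(0,0):A a1@(0,3):B a2@(0,1):B a3@(0,2):B
t=2: a0@(1,0):A a1@(0,3):B a2@(0,1):B a3@(0,2):B
t=3: a0@(0,0):A a1@(0,3):B a2@(0,1):B a3@(0,2):B
t=4: a0@(1,0):A a1@(0,3):B a2@(0,1):B a3@(0,2):B
t=5: a0@(0,0):A a1@(0,3):B a2@(0,1):B a3@(0,2):B
t=6: a0@(1,0):A a1@(0,3):B a2@(0,1):B a3@(0,2):B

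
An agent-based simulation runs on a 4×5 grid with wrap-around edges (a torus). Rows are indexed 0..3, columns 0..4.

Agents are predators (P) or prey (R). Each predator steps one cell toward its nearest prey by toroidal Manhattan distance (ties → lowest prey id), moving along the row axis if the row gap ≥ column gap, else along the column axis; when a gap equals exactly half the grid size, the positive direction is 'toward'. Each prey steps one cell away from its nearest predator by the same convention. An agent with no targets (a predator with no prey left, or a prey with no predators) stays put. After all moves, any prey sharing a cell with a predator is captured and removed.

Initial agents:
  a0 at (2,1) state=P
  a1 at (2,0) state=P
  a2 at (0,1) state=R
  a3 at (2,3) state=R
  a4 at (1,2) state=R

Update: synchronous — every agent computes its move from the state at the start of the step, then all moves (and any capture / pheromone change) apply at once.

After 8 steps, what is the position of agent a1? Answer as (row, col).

(1, 4)

t=1: a0@(3,1):P a1@(2,4):P a4@(0,2):R
t=2: a0@(0,1):P a1@(3,4):P a4@(1,2):R
t=3: a0@(1,1):P a1@(0,4):P a4@(2,2):R
t=4: a0@(2,1):P a1@(1,4):P a4@(3,2):R
t=5: a0@(3,1):P a1@(2,4):P a4@(0,2):R
t=6: a0@(0,1):P a1@(3,4):P a4@(1,2):R
t=7: a0@(1,1):P a1@(0,4):P a4@(2,2):R
t=8: a0@(2,1):P a1@(1,4):P a4@(3,2):R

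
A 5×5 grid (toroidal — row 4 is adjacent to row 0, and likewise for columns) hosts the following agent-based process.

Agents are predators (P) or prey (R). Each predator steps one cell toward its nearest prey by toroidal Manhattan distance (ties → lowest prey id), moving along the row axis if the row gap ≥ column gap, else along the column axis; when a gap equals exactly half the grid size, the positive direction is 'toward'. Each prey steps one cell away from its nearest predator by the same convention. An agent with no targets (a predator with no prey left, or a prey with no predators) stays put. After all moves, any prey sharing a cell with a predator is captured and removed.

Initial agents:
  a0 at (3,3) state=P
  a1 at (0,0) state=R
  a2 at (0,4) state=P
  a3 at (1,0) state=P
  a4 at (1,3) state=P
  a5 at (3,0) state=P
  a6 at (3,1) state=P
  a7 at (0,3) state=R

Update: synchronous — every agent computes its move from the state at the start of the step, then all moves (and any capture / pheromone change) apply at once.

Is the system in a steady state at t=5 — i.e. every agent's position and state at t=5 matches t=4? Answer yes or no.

t=1: a0@(4,3):P a1@(0,1):R a2@(0,0):P a3@(0,0):P a4@(0,3):P a5@(4,0):P a6@(4,1):P a7@(0,2):R
t=2: a0@(0,3):P a2@(0,1):P a3@(0,1):P a4@(0,2):P a5@(0,0):P a6@(0,1):P
t=3: (unchanged — steady state)

yes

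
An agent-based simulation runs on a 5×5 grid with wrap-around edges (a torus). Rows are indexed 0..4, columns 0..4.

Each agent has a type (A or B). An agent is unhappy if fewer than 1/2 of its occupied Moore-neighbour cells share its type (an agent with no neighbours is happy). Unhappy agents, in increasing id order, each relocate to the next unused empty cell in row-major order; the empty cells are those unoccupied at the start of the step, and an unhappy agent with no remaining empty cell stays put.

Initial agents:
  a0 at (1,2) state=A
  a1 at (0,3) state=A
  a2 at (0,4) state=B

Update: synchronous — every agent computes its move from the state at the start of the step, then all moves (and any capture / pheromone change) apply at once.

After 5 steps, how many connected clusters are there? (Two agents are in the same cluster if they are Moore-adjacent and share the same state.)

t=1: a0@(1,2):A a1@(0,3):A a2@(0,0):B
t=2: (unchanged — steady state)

2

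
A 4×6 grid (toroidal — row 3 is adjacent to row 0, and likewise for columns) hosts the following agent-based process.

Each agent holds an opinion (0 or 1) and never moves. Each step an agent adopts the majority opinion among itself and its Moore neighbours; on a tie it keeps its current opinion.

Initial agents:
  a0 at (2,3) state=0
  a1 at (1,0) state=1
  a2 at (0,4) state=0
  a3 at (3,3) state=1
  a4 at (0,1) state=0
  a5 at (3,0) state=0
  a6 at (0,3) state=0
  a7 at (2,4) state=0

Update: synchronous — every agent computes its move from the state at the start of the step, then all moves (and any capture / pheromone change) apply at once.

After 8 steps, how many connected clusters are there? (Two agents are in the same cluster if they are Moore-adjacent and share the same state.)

3

t=1: a0@(2,3):0 a1@(1,0):1 a2@(0,4):0 a3@(3,3):0 a4@(0,1):0 a5@(3,0):0 a6@(0,3):0 a7@(2,4):0
t=2: (unchanged — steady state)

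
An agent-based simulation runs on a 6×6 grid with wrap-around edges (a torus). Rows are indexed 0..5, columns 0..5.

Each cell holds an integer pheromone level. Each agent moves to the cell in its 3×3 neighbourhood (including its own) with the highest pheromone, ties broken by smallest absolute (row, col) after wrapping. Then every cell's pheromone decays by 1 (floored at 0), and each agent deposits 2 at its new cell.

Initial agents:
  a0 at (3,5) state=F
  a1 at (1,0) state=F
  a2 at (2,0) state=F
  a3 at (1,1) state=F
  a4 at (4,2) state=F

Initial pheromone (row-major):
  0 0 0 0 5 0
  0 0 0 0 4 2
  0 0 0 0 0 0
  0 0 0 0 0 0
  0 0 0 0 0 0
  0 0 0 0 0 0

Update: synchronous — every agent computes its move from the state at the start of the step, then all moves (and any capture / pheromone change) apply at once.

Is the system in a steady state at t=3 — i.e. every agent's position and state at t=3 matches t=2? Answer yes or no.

t=1: a0@(2,0) a1@(1,5) a2@(1,5) a3@(0,0) a4@(3,1) | pheromone: 2 0 0 0 4 0 / 0 0 0 0 3 5 / 2 0 0 0 0 0 / 0 2 0 0 0 0 / 0 0 0 0 0 0 / 0 0 0 0 0 0
t=2: a0@(1,5) a1@(1,5) a2@(1,5) a3@(1,5) a4@(2,0) | pheromone: 1 0 0 0 3 0 / 0 0 0 0 2 12 / 3 0 0 0 0 0 / 0 1 0 0 0 0 / 0 0 0 0 0 0 / 0 0 0 0 0 0
t=3: a0@(1,5) a1@(1,5) a2@(1,5) a3@(1,5) a4@(1,5) | pheromone: 0 0 0 0 2 0 / 0 0 0 0 1 21 / 2 0 0 0 0 0 / 0 0 0 0 0 0 / 0 0 0 0 0 0 / 0 0 0 0 0 0

no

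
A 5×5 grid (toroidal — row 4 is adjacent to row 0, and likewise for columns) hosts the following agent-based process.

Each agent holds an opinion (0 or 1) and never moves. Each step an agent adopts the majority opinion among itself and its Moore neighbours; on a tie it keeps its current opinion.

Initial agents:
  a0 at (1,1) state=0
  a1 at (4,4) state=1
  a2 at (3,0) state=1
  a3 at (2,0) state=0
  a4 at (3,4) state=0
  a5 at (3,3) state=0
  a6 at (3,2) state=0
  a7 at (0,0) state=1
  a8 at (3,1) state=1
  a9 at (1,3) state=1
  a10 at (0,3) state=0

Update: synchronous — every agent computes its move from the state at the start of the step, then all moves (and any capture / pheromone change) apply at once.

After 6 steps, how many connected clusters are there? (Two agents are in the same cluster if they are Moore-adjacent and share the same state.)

t=1: a0@(1,1):0 a1@(4,4):1 a2@(3,0):1 a3@(2,0):0 a4@(3,4):0 a5@(3,3):0 a6@(3,2):0 a7@(0,0):1 a8@(3,1):1 a9@(1,3):1 a10@(0,3):1
t=2: (unchanged — steady state)

2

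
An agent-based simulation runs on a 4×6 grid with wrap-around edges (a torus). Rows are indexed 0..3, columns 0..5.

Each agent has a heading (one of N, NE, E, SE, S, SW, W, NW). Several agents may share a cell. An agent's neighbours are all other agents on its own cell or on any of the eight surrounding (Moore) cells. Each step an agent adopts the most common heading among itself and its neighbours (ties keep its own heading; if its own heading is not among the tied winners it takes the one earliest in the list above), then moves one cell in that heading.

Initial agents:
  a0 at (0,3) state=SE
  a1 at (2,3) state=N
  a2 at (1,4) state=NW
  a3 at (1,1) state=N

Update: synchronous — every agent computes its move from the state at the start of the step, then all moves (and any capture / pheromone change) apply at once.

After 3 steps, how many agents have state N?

t=1: a0@(1,4):SE a1@(1,3):N a2@(0,3):NW a3@(0,1):N
t=2: a0@(2,5):SE a1@(0,3):N a2@(3,2):NW a3@(3,1):N
t=3: a0@(3,0):SE a1@(3,3):N a2@(2,2):N a3@(2,1):N

3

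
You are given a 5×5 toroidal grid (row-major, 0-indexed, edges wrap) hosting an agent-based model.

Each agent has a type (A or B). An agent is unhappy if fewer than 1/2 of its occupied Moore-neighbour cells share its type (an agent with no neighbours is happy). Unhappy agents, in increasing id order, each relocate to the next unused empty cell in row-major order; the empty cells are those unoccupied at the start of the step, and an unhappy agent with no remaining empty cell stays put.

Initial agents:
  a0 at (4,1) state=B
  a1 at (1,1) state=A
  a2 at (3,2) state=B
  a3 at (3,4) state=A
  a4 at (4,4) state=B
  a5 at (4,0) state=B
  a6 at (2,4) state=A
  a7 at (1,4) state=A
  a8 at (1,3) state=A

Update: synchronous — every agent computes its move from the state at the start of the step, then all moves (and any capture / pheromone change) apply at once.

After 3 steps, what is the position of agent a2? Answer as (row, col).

t=1: a0@(4,1):B a1@(1,1):A a2@(3,2):B a3@(0,0):A a4@(4,4):B a5@(4,0):B a6@(2,4):A a7@(1,4):A a8@(1,3):A
t=2: a0@(4,1):B a1@(1,1):A a2@(3,2):B a3@(0,1):A a4@(4,4):B a5@(4,0):B a6@(2,4):A a7@(1,4):A a8@(1,3):A
t=3: a0@(4,1):B a1@(1,1):A a2@(3,2):B a3@(0,0):A a4@(4,4):B a5@(4,0):B a6@(2,4):A a7@(1,4):A a8@(1,3):A

(3, 2)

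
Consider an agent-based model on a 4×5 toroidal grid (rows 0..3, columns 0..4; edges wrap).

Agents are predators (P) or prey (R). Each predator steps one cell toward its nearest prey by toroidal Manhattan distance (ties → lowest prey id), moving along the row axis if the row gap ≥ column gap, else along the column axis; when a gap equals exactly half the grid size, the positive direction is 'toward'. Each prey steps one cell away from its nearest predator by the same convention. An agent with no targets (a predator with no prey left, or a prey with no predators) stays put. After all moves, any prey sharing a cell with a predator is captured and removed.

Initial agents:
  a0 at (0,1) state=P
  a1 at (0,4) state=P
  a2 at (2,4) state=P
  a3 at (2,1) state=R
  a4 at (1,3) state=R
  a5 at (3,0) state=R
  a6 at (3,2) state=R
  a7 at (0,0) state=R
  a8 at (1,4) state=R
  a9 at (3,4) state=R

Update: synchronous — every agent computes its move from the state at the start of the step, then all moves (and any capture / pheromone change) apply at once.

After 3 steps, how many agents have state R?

7

t=1: a0@(0,0):P a1@(0,0):P a2@(1,4):P a3@(1,1):R a4@(2,3):R a5@(2,0):R a6@(2,2):R a7@(0,4):R a8@(2,4):R a9@(2,4):R
t=2: a0@(0,4):P a1@(0,4):P a2@(0,4):P a3@(2,1):R a4@(3,3):R a5@(1,0):R a6@(2,1):R a7@(0,3):R a8@(3,4):R a9@(3,4):R
t=3: a0@(0,3):P a1@(0,3):P a2@(0,3):P a3@(1,1):R a4@(2,3):R a5@(2,0):R a6@(1,1):R a7@(0,2):R a8@(2,4):R a9@(2,4):R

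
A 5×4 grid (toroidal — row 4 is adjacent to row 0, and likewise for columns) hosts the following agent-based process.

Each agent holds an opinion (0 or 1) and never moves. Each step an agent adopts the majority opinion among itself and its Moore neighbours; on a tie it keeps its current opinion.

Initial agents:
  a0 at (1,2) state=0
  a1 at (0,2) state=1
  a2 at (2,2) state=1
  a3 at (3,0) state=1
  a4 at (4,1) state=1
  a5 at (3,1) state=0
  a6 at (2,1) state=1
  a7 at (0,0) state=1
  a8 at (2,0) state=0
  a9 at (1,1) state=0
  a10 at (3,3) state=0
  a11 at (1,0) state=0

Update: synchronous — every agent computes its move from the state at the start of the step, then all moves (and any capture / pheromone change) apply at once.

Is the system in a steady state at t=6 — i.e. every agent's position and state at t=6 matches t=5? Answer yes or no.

t=1: a0@(1,2):1 a1@(0,2):1 a2@(2,2):0 a3@(3,0):1 a4@(4,1):1 a5@(3,1):1 a6@(2,1):0 a7@(0,0):1 a8@(2,0):0 a9@(1,1):0 a10@(3,3):0 a11@(1,0):0
t=2: a0@(1,2):0 a1@(0,2):1 a2@(2,2):0 a3@(3,0):1 a4@(4,1):1 a5@(3,1):1 a6@(2,1):0 a7@(0,0):1 a8@(2,0):0 a9@(1,1):0 a10@(3,3):0 a11@(1,0):0
t=3: (unchanged — steady state)

yes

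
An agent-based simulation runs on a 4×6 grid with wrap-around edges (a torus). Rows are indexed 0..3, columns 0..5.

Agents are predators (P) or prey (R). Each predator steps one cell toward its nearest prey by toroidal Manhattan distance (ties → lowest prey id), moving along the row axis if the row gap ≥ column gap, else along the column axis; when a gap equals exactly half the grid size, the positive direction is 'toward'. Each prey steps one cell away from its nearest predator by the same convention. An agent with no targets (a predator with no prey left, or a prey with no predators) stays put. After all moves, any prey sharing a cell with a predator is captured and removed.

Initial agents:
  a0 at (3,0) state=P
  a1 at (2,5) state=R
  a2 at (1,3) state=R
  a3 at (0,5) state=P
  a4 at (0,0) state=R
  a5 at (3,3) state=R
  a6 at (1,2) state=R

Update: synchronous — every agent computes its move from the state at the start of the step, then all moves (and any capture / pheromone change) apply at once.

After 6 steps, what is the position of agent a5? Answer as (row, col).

t=1: a0@(0,0):P a1@(1,5):R a2@(1,2):R a3@(0,0):P a4@(1,0):R a5@(3,2):R a6@(0,2):R
t=2: a0@(1,0):P a1@(2,5):R a2@(1,3):R a3@(1,0):P a4@(2,0):R a5@(3,3):R a6@(0,3):R
t=3: a0@(2,0):P a1@(3,5):R a2@(1,2):R a3@(2,0):P a4@(3,0):R a5@(3,2):R a6@(0,2):R
t=4: a0@(3,0):P a1@(0,5):R a2@(1,3):R a3@(3,0):P a4@(0,0):R a5@(3,3):R a6@(3,2):R
t=5: a0@(0,0):P a1@(1,5):R a2@(1,2):R a3@(0,0):P a4@(1,0):R a5@(3,2):R a6@(3,3):R
t=6: a0@(1,0):P a1@(2,5):R a2@(1,3):R a3@(1,0):P a4@(2,0):R a5@(3,3):R a6@(3,2):R

(3, 3)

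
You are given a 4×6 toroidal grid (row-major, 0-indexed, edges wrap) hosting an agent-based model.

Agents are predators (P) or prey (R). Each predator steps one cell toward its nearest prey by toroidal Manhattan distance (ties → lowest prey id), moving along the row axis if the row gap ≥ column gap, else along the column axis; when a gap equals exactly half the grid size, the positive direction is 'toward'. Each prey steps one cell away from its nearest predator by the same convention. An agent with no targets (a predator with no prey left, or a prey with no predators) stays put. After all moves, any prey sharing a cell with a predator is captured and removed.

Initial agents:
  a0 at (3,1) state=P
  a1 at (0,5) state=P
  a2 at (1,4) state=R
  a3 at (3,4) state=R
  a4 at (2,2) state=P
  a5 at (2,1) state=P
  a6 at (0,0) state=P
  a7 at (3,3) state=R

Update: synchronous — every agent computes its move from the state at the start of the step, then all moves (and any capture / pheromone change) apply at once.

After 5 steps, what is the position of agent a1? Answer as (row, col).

t=1: a0@(3,2):P a1@(1,5):P a2@(2,4):R a3@(2,4):R a4@(3,2):P a5@(2,2):P a6@(0,5):P a7@(3,4):R
t=2: a0@(3,3):P a1@(2,5):P a2@(3,4):R a3@(3,4):R a4@(3,3):P a5@(2,3):P a6@(3,5):P
t=3: a0@(3,4):P a1@(3,5):P a4@(3,4):P a5@(3,3):P a6@(3,4):P
t=4: (unchanged — steady state)

(3, 5)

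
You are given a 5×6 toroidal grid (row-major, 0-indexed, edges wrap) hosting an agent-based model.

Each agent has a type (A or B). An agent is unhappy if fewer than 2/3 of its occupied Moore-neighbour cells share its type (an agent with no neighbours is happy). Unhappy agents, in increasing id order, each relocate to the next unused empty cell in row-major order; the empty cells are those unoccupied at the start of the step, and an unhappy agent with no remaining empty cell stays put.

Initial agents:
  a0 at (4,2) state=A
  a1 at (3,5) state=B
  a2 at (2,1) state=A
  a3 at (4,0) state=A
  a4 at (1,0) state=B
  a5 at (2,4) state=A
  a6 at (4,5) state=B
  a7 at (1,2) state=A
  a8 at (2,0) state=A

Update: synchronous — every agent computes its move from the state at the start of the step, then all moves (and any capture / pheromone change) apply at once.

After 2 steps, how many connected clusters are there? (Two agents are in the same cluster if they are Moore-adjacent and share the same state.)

t=1: a0@(4,2):A a1@(0,0):B a2@(2,1):A a3@(0,1):A a4@(0,2):B a5@(0,3):A a6@(0,4):B a7@(1,2):A a8@(0,5):A
t=2: a0@(4,2):A a1@(1,0):B a2@(2,1):A a3@(1,1):A a4@(1,3):B a5@(1,4):A a6@(1,5):B a7@(1,2):A a8@(2,0):A

5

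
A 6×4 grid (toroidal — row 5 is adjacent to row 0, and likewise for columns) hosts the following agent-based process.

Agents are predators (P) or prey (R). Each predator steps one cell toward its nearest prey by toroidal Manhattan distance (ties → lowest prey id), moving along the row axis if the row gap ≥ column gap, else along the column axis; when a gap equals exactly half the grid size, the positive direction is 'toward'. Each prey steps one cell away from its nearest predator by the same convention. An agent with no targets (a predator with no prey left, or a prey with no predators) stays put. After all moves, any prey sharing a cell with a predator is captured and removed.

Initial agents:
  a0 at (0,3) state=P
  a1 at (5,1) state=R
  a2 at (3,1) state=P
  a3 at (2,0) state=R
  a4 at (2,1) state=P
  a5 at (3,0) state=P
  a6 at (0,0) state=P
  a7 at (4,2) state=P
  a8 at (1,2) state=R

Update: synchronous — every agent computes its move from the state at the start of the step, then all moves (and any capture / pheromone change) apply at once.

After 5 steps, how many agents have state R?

3

t=1: a0@(1,3):P a1@(0,1):R a2@(4,1):P a3@(2,3):R a4@(2,0):P a5@(2,0):P a6@(5,0):P a7@(5,2):P a8@(2,2):R
t=2: a0@(2,3):P a1@(1,1):R a2@(5,1):P a3@(3,3):R a4@(2,3):P a5@(2,3):P a6@(0,0):P a7@(0,2):P a8@(3,2):R
t=3: a0@(3,3):P a1@(2,1):R a2@(0,1):P a3@(4,3):R a4@(3,3):P a5@(3,3):P a6@(1,0):P a7@(1,2):P a8@(4,2):R
t=4: a0@(4,3):P a1@(3,1):R a2@(1,1):P a3@(5,3):R a4@(4,3):P a5@(4,3):P a6@(2,0):P a7@(2,2):P a8@(5,2):R
t=5: a0@(5,3):P a1@(4,1):R a2@(2,1):P a3@(0,3):R a4@(5,3):P a5@(5,3):P a6@(3,0):P a7@(3,2):P a8@(0,2):R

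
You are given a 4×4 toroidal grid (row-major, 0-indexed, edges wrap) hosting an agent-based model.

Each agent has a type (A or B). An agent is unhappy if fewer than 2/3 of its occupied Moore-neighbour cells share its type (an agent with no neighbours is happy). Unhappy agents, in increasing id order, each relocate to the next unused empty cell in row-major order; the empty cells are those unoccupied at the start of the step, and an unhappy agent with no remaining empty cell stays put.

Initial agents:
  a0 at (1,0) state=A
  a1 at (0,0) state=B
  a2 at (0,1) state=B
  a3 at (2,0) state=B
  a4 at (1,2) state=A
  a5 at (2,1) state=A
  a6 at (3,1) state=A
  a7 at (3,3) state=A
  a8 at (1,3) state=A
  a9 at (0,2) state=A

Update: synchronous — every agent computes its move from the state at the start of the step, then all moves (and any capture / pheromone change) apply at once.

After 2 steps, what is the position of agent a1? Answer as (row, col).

(0, 0)

t=1: a0@(0,3):A a1@(1,1):B a2@(2,2):B a3@(2,3):B a4@(1,2):A a5@(2,1):A a6@(3,0):A a7@(3,2):A a8@(1,3):A a9@(0,2):A
t=2: a0@(0,3):A a1@(0,0):B a2@(0,1):B a3@(1,0):B a4@(2,0):A a5@(3,1):A a6@(3,0):A a7@(3,3):A a8@(1,3):A a9@(0,2):A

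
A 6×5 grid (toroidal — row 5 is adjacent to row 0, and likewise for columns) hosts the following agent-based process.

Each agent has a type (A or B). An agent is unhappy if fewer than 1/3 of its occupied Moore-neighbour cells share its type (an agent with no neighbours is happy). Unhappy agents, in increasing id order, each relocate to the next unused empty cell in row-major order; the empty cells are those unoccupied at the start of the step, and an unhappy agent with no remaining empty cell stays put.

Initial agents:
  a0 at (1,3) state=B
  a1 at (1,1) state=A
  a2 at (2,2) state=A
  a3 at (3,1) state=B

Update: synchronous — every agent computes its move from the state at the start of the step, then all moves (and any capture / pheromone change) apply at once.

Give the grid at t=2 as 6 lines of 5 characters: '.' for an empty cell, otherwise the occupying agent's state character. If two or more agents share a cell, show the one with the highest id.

BB...
.A...
..A..
.....
.....
.....

t=1: a0@(0,0):B a1@(1,1):A a2@(2,2):A a3@(0,1):B
t=2: (unchanged — steady state)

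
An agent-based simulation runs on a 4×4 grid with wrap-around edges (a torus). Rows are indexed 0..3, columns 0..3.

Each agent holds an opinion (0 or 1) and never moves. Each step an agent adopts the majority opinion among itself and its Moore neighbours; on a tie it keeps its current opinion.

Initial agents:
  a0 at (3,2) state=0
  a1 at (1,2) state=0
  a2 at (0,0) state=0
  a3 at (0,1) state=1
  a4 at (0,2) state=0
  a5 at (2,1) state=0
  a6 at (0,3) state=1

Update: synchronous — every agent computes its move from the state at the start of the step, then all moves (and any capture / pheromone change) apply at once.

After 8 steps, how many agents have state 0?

7

t=1: a0@(3,2):0 a1@(1,2):0 a2@(0,0):1 a3@(0,1):0 a4@(0,2):0 a5@(2,1):0 a6@(0,3):0
t=2: a0@(3,2):0 a1@(1,2):0 a2@(0,0):0 a3@(0,1):0 a4@(0,2):0 a5@(2,1):0 a6@(0,3):0
t=3: (unchanged — steady state)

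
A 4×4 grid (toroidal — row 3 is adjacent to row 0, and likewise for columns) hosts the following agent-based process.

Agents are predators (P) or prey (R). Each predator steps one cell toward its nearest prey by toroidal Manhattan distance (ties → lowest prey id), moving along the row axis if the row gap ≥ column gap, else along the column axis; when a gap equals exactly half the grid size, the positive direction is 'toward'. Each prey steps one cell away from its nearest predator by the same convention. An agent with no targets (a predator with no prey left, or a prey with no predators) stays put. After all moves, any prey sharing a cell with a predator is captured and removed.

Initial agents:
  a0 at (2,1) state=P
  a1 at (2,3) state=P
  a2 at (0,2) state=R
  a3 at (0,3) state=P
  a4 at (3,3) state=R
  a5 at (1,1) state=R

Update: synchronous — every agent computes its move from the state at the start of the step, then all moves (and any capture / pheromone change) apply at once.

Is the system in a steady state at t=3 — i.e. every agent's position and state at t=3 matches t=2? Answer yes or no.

t=1: a0@(1,1):P a1@(3,3):P a2@(0,1):R a3@(0,2):P a4@(0,3):R a5@(0,1):R
t=2: a0@(0,1):P a1@(0,3):P a2@(3,1):R a3@(0,1):P a4@(1,3):R a5@(3,1):R
t=3: a0@(3,1):P a1@(1,3):P a2@(2,1):R a3@(3,1):P a4@(2,3):R a5@(2,1):R

no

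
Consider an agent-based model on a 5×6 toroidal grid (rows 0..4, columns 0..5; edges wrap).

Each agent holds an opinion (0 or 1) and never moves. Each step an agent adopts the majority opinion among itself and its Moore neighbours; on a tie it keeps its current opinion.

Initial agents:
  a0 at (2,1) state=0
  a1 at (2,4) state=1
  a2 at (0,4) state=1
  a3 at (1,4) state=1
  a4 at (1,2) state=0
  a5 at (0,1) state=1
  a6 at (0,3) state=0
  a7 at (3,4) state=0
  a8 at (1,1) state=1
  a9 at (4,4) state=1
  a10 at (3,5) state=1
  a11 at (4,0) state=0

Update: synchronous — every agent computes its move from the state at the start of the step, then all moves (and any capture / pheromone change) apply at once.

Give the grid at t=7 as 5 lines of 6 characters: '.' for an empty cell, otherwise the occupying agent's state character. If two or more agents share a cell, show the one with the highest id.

t=1: a0@(2,1):0 a1@(2,4):1 a2@(0,4):1 a3@(1,4):1 a4@(1,2):0 a5@(0,1):1 a6@(0,3):1 a7@(3,4):1 a8@(1,1):1 a9@(4,4):1 a10@(3,5):1 a11@(4,0):1
t=2: a0@(2,1):0 a1@(2,4):1 a2@(0,4):1 a3@(1,4):1 a4@(1,2):1 a5@(0,1):1 a6@(0,3):1 a7@(3,4):1 a8@(1,1):1 a9@(4,4):1 a10@(3,5):1 a11@(4,0):1
t=3: a0@(2,1):1 a1@(2,4):1 a2@(0,4):1 a3@(1,4):1 a4@(1,2):1 a5@(0,1):1 a6@(0,3):1 a7@(3,4):1 a8@(1,1):1 a9@(4,4):1 a10@(3,5):1 a11@(4,0):1
t=4: (unchanged — steady state)

.1.11.
.11.1.
.1..1.
....11
1...1.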